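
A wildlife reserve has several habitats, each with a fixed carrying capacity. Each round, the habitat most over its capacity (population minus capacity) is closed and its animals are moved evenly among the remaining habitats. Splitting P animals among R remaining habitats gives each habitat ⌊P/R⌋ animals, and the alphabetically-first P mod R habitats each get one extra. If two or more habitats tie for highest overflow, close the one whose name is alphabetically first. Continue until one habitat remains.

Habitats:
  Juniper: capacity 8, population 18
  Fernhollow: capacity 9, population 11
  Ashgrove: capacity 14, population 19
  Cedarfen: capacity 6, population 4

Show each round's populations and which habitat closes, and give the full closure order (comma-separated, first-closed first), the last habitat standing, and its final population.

Closure order: Juniper, Ashgrove, Fernhollow
Last habitat: Cedarfen with 52 animals

Round 1: Ashgrove=19 Cedarfen=4 Fernhollow=11 Juniper=18 → close Juniper (overflow 10)
  18÷3 = 6 each, +1 to first 0
Round 2: Ashgrove=25 Cedarfen=10 Fernhollow=17 → close Ashgrove (overflow 11)
  25÷2 = 12 each, +1 to first 1
Round 3: Cedarfen=23 Fernhollow=29 → close Fernhollow (overflow 20)
  29÷1 = 29 each, +1 to first 0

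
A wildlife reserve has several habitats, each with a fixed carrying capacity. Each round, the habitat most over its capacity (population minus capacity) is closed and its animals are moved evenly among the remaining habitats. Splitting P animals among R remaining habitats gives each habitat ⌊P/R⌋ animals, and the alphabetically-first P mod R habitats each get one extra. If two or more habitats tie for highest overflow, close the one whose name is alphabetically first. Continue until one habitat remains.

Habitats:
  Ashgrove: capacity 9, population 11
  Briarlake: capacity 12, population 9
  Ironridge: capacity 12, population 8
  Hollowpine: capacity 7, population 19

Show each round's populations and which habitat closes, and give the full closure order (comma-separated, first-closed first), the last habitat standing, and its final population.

Closure order: Hollowpine, Ashgrove, Briarlake
Last habitat: Ironridge with 47 animals

Round 1: Ashgrove=11 Briarlake=9 Hollowpine=19 Ironridge=8 → close Hollowpine (overflow 12)
  19÷3 = 6 each, +1 to first 1
Round 2: Ashgrove=18 Briarlake=15 Ironridge=14 → close Ashgrove (overflow 9)
  18÷2 = 9 each, +1 to first 0
Round 3: Briarlake=24 Ironridge=23 → close Briarlake (overflow 12)
  24÷1 = 24 each, +1 to first 0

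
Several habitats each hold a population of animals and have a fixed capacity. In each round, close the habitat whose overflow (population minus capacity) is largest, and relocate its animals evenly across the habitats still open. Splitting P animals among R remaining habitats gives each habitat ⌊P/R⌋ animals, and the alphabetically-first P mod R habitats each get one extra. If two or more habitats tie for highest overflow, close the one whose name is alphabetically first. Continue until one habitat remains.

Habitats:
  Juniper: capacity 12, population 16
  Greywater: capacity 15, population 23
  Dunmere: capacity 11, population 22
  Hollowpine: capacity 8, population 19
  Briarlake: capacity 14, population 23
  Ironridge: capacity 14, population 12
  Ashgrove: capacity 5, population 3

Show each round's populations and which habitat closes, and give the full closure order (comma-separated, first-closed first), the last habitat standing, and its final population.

Closure order: Dunmere, Hollowpine, Briarlake, Greywater, Juniper, Ashgrove
Last habitat: Ironridge with 118 animals

Round 1: Ashgrove=3 Briarlake=23 Dunmere=22 Greywater=23 Hollowpine=19 Ironridge=12 Juniper=16 → close Dunmere (overflow 11)
  22÷6 = 3 each, +1 to first 4
Round 2: Ashgrove=7 Briarlake=27 Greywater=27 Hollowpine=23 Ironridge=15 Juniper=19 → close Hollowpine (overflow 15)
  23÷5 = 4 each, +1 to first 3
Round 3: Ashgrove=12 Briarlake=32 Greywater=32 Ironridge=19 Juniper=23 → close Briarlake (overflow 18)
  32÷4 = 8 each, +1 to first 0
Round 4: Ashgrove=20 Greywater=40 Ironridge=27 Juniper=31 → close Greywater (overflow 25)
  40÷3 = 13 each, +1 to first 1
Round 5: Ashgrove=34 Ironridge=40 Juniper=44 → close Juniper (overflow 32)
  44÷2 = 22 each, +1 to first 0
Round 6: Ashgrove=56 Ironridge=62 → close Ashgrove (overflow 51)
  56÷1 = 56 each, +1 to first 0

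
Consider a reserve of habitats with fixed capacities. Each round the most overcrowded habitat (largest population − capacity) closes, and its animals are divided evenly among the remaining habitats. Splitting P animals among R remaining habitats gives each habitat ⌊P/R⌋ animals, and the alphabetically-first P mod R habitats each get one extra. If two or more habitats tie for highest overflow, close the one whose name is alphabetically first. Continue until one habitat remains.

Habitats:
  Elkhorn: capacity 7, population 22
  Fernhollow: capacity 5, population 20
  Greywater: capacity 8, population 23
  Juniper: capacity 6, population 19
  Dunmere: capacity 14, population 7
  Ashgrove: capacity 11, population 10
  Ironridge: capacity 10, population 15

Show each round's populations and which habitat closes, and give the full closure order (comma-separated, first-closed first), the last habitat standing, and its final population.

Closure order: Elkhorn, Fernhollow, Greywater, Juniper, Ironridge, Ashgrove
Last habitat: Dunmere with 116 animals

Round 1: Ashgrove=10 Dunmere=7 Elkhorn=22 Fernhollow=20 Greywater=23 Ironridge=15 Juniper=19 → close Elkhorn (overflow 15)
  22÷6 = 3 each, +1 to first 4
Round 2: Ashgrove=14 Dunmere=11 Fernhollow=24 Greywater=27 Ironridge=18 Juniper=22 → close Fernhollow (overflow 19)
  24÷5 = 4 each, +1 to first 4
Round 3: Ashgrove=19 Dunmere=16 Greywater=32 Ironridge=23 Juniper=26 → close Greywater (overflow 24)
  32÷4 = 8 each, +1 to first 0
Round 4: Ashgrove=27 Dunmere=24 Ironridge=31 Juniper=34 → close Juniper (overflow 28)
  34÷3 = 11 each, +1 to first 1
Round 5: Ashgrove=39 Dunmere=35 Ironridge=42 → close Ironridge (overflow 32)
  42÷2 = 21 each, +1 to first 0
Round 6: Ashgrove=60 Dunmere=56 → close Ashgrove (overflow 49)
  60÷1 = 60 each, +1 to first 0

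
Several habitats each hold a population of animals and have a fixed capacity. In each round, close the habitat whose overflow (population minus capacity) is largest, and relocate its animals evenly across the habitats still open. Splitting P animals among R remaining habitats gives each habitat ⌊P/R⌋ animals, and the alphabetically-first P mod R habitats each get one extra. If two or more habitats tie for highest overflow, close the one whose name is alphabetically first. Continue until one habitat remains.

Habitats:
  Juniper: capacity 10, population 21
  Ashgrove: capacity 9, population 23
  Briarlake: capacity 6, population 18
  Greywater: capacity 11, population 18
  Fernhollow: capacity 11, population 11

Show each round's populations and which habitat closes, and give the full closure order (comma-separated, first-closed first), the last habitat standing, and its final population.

Closure order: Ashgrove, Briarlake, Juniper, Greywater
Last habitat: Fernhollow with 91 animals

Round 1: Ashgrove=23 Briarlake=18 Fernhollow=11 Greywater=18 Juniper=21 → close Ashgrove (overflow 14)
  23÷4 = 5 each, +1 to first 3
Round 2: Briarlake=24 Fernhollow=17 Greywater=24 Juniper=26 → close Briarlake (overflow 18)
  24÷3 = 8 each, +1 to first 0
Round 3: Fernhollow=25 Greywater=32 Juniper=34 → close Juniper (overflow 24)
  34÷2 = 17 each, +1 to first 0
Round 4: Fernhollow=42 Greywater=49 → close Greywater (overflow 38)
  49÷1 = 49 each, +1 to first 0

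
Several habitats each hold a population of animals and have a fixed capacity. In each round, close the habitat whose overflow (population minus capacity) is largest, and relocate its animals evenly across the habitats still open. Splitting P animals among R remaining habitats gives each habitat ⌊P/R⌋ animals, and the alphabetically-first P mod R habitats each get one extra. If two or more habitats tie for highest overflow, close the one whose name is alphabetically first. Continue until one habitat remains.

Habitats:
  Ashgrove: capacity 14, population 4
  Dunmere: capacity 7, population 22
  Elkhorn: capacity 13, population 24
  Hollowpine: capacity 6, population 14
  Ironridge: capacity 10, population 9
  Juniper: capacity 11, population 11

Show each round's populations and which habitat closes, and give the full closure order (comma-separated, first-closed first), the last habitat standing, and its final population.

Round 1: Ashgrove=4 Dunmere=22 Elkhorn=24 Hollowpine=14 Ironridge=9 Juniper=11 → close Dunmere (overflow 15)
  22÷5 = 4 each, +1 to first 2
Round 2: Ashgrove=9 Elkhorn=29 Hollowpine=18 Ironridge=13 Juniper=15 → close Elkhorn (overflow 16)
  29÷4 = 7 each, +1 to first 1
Round 3: Ashgrove=17 Hollowpine=25 Ironridge=20 Juniper=22 → close Hollowpine (overflow 19)
  25÷3 = 8 each, +1 to first 1
Round 4: Ashgrove=26 Ironridge=28 Juniper=30 → close Juniper (overflow 19)
  30÷2 = 15 each, +1 to first 0
Round 5: Ashgrove=41 Ironridge=43 → close Ironridge (overflow 33)
  43÷1 = 43 each, +1 to first 0

Closure order: Dunmere, Elkhorn, Hollowpine, Juniper, Ironridge
Last habitat: Ashgrove with 84 animals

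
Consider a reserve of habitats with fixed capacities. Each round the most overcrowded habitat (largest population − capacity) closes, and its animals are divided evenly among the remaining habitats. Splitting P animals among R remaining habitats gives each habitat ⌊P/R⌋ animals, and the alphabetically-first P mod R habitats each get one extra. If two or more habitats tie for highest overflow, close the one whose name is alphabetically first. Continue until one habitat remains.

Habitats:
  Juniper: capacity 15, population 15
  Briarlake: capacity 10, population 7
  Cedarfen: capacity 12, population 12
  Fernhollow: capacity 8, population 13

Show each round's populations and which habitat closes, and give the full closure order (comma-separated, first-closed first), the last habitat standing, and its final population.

Round 1: Briarlake=7 Cedarfen=12 Fernhollow=13 Juniper=15 → close Fernhollow (overflow 5)
  13÷3 = 4 each, +1 to first 1
Round 2: Briarlake=12 Cedarfen=16 Juniper=19 → close Cedarfen (overflow 4)
  16÷2 = 8 each, +1 to first 0
Round 3: Briarlake=20 Juniper=27 → close Juniper (overflow 12)
  27÷1 = 27 each, +1 to first 0

Closure order: Fernhollow, Cedarfen, Juniper
Last habitat: Briarlake with 47 animals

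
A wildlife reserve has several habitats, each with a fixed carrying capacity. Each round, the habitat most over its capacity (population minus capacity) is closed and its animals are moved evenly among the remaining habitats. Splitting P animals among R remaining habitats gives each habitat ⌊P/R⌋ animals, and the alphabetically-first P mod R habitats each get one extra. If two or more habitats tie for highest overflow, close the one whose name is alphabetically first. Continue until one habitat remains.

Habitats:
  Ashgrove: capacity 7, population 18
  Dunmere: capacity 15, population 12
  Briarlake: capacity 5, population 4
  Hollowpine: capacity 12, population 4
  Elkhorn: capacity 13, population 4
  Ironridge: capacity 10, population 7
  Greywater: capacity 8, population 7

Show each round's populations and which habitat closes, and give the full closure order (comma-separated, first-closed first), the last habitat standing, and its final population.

Closure order: Ashgrove, Briarlake, Greywater, Dunmere, Ironridge, Elkhorn
Last habitat: Hollowpine with 56 animals

Round 1: Ashgrove=18 Briarlake=4 Dunmere=12 Elkhorn=4 Greywater=7 Hollowpine=4 Ironridge=7 → close Ashgrove (overflow 11)
  18÷6 = 3 each, +1 to first 0
Round 2: Briarlake=7 Dunmere=15 Elkhorn=7 Greywater=10 Hollowpine=7 Ironridge=10 → close Briarlake (overflow 2)
  7÷5 = 1 each, +1 to first 2
Round 3: Dunmere=17 Elkhorn=9 Greywater=11 Hollowpine=8 Ironridge=11 → close Greywater (overflow 3)
  11÷4 = 2 each, +1 to first 3
Round 4: Dunmere=20 Elkhorn=12 Hollowpine=11 Ironridge=13 → close Dunmere (overflow 5)
  20÷3 = 6 each, +1 to first 2
Round 5: Elkhorn=19 Hollowpine=18 Ironridge=19 → close Ironridge (overflow 9)
  19÷2 = 9 each, +1 to first 1
Round 6: Elkhorn=29 Hollowpine=27 → close Elkhorn (overflow 16)
  29÷1 = 29 each, +1 to first 0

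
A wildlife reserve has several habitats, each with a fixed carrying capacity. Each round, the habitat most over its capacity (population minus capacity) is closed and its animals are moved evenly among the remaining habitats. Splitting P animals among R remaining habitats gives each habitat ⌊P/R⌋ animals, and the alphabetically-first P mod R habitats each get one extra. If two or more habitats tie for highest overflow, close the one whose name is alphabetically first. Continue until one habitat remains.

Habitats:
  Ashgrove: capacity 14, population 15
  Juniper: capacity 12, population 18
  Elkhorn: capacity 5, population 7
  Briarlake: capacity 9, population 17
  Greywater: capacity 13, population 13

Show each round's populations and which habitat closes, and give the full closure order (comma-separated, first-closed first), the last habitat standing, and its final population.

Closure order: Briarlake, Juniper, Ashgrove, Elkhorn
Last habitat: Greywater with 70 animals

Round 1: Ashgrove=15 Briarlake=17 Elkhorn=7 Greywater=13 Juniper=18 → close Briarlake (overflow 8)
  17÷4 = 4 each, +1 to first 1
Round 2: Ashgrove=20 Elkhorn=11 Greywater=17 Juniper=22 → close Juniper (overflow 10)
  22÷3 = 7 each, +1 to first 1
Round 3: Ashgrove=28 Elkhorn=18 Greywater=24 → close Ashgrove (overflow 14)
  28÷2 = 14 each, +1 to first 0
Round 4: Elkhorn=32 Greywater=38 → close Elkhorn (overflow 27)
  32÷1 = 32 each, +1 to first 0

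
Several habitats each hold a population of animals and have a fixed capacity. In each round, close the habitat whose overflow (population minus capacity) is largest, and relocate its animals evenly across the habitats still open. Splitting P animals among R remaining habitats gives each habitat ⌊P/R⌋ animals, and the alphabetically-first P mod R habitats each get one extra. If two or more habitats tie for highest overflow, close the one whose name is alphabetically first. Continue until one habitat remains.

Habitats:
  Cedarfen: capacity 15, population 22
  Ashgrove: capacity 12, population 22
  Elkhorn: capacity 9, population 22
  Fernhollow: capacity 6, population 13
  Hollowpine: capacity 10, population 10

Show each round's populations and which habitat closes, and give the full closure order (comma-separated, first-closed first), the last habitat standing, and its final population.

Closure order: Elkhorn, Ashgrove, Cedarfen, Fernhollow
Last habitat: Hollowpine with 89 animals

Round 1: Ashgrove=22 Cedarfen=22 Elkhorn=22 Fernhollow=13 Hollowpine=10 → close Elkhorn (overflow 13)
  22÷4 = 5 each, +1 to first 2
Round 2: Ashgrove=28 Cedarfen=28 Fernhollow=18 Hollowpine=15 → close Ashgrove (overflow 16)
  28÷3 = 9 each, +1 to first 1
Round 3: Cedarfen=38 Fernhollow=27 Hollowpine=24 → close Cedarfen (overflow 23)
  38÷2 = 19 each, +1 to first 0
Round 4: Fernhollow=46 Hollowpine=43 → close Fernhollow (overflow 40)
  46÷1 = 46 each, +1 to first 0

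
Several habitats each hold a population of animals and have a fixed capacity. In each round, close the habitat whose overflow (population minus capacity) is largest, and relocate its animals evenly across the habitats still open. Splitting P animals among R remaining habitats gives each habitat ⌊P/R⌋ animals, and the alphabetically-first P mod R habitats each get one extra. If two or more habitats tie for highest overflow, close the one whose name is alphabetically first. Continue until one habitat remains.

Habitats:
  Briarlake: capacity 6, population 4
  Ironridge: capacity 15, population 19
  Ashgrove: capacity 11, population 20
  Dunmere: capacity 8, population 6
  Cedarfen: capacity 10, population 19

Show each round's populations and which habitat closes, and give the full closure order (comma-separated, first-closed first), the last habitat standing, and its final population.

Closure order: Ashgrove, Cedarfen, Ironridge, Briarlake
Last habitat: Dunmere with 68 animals

Round 1: Ashgrove=20 Briarlake=4 Cedarfen=19 Dunmere=6 Ironridge=19 → close Ashgrove (overflow 9)
  20÷4 = 5 each, +1 to first 0
Round 2: Briarlake=9 Cedarfen=24 Dunmere=11 Ironridge=24 → close Cedarfen (overflow 14)
  24÷3 = 8 each, +1 to first 0
Round 3: Briarlake=17 Dunmere=19 Ironridge=32 → close Ironridge (overflow 17)
  32÷2 = 16 each, +1 to first 0
Round 4: Briarlake=33 Dunmere=35 → close Briarlake (overflow 27)
  33÷1 = 33 each, +1 to first 0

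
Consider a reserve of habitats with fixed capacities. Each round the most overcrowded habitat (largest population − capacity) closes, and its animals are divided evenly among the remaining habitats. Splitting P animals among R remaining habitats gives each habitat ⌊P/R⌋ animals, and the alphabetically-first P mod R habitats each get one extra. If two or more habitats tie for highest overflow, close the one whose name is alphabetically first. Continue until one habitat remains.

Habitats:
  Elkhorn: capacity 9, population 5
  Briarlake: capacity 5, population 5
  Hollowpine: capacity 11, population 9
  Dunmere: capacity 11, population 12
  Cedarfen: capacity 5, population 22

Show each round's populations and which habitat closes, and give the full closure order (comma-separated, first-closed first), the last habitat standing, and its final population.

Round 1: Briarlake=5 Cedarfen=22 Dunmere=12 Elkhorn=5 Hollowpine=9 → close Cedarfen (overflow 17)
  22÷4 = 5 each, +1 to first 2
Round 2: Briarlake=11 Dunmere=18 Elkhorn=10 Hollowpine=14 → close Dunmere (overflow 7)
  18÷3 = 6 each, +1 to first 0
Round 3: Briarlake=17 Elkhorn=16 Hollowpine=20 → close Briarlake (overflow 12)
  17÷2 = 8 each, +1 to first 1
Round 4: Elkhorn=25 Hollowpine=28 → close Hollowpine (overflow 17)
  28÷1 = 28 each, +1 to first 0

Closure order: Cedarfen, Dunmere, Briarlake, Hollowpine
Last habitat: Elkhorn with 53 animals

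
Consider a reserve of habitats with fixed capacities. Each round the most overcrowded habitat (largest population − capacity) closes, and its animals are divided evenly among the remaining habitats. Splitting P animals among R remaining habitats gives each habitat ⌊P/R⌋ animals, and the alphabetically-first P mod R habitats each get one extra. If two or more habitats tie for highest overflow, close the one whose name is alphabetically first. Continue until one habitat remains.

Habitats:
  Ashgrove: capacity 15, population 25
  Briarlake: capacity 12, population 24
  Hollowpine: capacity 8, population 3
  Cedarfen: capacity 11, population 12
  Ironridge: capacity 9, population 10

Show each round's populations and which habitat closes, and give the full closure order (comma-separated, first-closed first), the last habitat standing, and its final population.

Closure order: Briarlake, Ashgrove, Cedarfen, Ironridge
Last habitat: Hollowpine with 74 animals

Round 1: Ashgrove=25 Briarlake=24 Cedarfen=12 Hollowpine=3 Ironridge=10 → close Briarlake (overflow 12)
  24÷4 = 6 each, +1 to first 0
Round 2: Ashgrove=31 Cedarfen=18 Hollowpine=9 Ironridge=16 → close Ashgrove (overflow 16)
  31÷3 = 10 each, +1 to first 1
Round 3: Cedarfen=29 Hollowpine=19 Ironridge=26 → close Cedarfen (overflow 18)
  29÷2 = 14 each, +1 to first 1
Round 4: Hollowpine=34 Ironridge=40 → close Ironridge (overflow 31)
  40÷1 = 40 each, +1 to first 0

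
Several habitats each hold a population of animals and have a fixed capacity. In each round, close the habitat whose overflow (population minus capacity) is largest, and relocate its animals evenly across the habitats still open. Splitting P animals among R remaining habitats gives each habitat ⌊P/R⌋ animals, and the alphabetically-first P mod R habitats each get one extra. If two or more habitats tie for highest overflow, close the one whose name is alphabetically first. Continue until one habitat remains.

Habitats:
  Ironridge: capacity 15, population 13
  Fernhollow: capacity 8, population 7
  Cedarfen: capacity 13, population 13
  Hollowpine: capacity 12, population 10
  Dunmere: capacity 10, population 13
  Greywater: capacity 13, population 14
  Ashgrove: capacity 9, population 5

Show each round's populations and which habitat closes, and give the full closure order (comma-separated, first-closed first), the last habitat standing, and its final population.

Round 1: Ashgrove=5 Cedarfen=13 Dunmere=13 Fernhollow=7 Greywater=14 Hollowpine=10 Ironridge=13 → close Dunmere (overflow 3)
  13÷6 = 2 each, +1 to first 1
Round 2: Ashgrove=8 Cedarfen=15 Fernhollow=9 Greywater=16 Hollowpine=12 Ironridge=15 → close Greywater (overflow 3)
  16÷5 = 3 each, +1 to first 1
Round 3: Ashgrove=12 Cedarfen=18 Fernhollow=12 Hollowpine=15 Ironridge=18 → close Cedarfen (overflow 5)
  18÷4 = 4 each, +1 to first 2
Round 4: Ashgrove=17 Fernhollow=17 Hollowpine=19 Ironridge=22 → close Fernhollow (overflow 9)
  17÷3 = 5 each, +1 to first 2
Round 5: Ashgrove=23 Hollowpine=25 Ironridge=27 → close Ashgrove (overflow 14)
  23÷2 = 11 each, +1 to first 1
Round 6: Hollowpine=37 Ironridge=38 → close Hollowpine (overflow 25)
  37÷1 = 37 each, +1 to first 0

Closure order: Dunmere, Greywater, Cedarfen, Fernhollow, Ashgrove, Hollowpine
Last habitat: Ironridge with 75 animals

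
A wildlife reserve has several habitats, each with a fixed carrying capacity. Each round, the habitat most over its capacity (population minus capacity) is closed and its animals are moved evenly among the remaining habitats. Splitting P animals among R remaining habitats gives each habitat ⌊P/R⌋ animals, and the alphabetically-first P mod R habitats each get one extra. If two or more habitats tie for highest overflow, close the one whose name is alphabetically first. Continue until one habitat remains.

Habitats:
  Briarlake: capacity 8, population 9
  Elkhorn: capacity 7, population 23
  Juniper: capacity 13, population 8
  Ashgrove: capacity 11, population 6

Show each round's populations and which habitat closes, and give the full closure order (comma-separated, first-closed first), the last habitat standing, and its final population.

Round 1: Ashgrove=6 Briarlake=9 Elkhorn=23 Juniper=8 → close Elkhorn (overflow 16)
  23÷3 = 7 each, +1 to first 2
Round 2: Ashgrove=14 Briarlake=17 Juniper=15 → close Briarlake (overflow 9)
  17÷2 = 8 each, +1 to first 1
Round 3: Ashgrove=23 Juniper=23 → close Ashgrove (overflow 12)
  23÷1 = 23 each, +1 to first 0

Closure order: Elkhorn, Briarlake, Ashgrove
Last habitat: Juniper with 46 animals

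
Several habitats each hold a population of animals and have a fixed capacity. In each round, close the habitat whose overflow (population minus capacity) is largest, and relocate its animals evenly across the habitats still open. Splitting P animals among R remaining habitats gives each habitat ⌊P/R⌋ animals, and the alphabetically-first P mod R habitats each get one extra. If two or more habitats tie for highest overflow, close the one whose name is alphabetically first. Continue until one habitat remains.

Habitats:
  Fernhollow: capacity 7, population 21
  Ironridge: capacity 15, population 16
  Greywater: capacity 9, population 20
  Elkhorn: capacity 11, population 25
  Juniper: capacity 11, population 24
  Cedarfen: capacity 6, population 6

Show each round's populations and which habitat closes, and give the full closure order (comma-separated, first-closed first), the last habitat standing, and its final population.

Round 1: Cedarfen=6 Elkhorn=25 Fernhollow=21 Greywater=20 Ironridge=16 Juniper=24 → close Elkhorn (overflow 14)
  25÷5 = 5 each, +1 to first 0
Round 2: Cedarfen=11 Fernhollow=26 Greywater=25 Ironridge=21 Juniper=29 → close Fernhollow (overflow 19)
  26÷4 = 6 each, +1 to first 2
Round 3: Cedarfen=18 Greywater=32 Ironridge=27 Juniper=35 → close Juniper (overflow 24)
  35÷3 = 11 each, +1 to first 2
Round 4: Cedarfen=30 Greywater=44 Ironridge=38 → close Greywater (overflow 35)
  44÷2 = 22 each, +1 to first 0
Round 5: Cedarfen=52 Ironridge=60 → close Cedarfen (overflow 46)
  52÷1 = 52 each, +1 to first 0

Closure order: Elkhorn, Fernhollow, Juniper, Greywater, Cedarfen
Last habitat: Ironridge with 112 animals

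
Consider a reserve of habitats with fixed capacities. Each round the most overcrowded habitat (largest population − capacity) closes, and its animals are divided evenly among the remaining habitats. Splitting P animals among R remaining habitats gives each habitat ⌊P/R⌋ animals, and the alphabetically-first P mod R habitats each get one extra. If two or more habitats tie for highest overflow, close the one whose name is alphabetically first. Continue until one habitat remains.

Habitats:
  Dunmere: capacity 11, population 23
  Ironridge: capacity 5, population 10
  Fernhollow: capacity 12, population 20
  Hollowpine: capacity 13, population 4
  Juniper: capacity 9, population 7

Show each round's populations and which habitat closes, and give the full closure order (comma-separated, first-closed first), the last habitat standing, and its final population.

Closure order: Dunmere, Fernhollow, Ironridge, Juniper
Last habitat: Hollowpine with 64 animals

Round 1: Dunmere=23 Fernhollow=20 Hollowpine=4 Ironridge=10 Juniper=7 → close Dunmere (overflow 12)
  23÷4 = 5 each, +1 to first 3
Round 2: Fernhollow=26 Hollowpine=10 Ironridge=16 Juniper=12 → close Fernhollow (overflow 14)
  26÷3 = 8 each, +1 to first 2
Round 3: Hollowpine=19 Ironridge=25 Juniper=20 → close Ironridge (overflow 20)
  25÷2 = 12 each, +1 to first 1
Round 4: Hollowpine=32 Juniper=32 → close Juniper (overflow 23)
  32÷1 = 32 each, +1 to first 0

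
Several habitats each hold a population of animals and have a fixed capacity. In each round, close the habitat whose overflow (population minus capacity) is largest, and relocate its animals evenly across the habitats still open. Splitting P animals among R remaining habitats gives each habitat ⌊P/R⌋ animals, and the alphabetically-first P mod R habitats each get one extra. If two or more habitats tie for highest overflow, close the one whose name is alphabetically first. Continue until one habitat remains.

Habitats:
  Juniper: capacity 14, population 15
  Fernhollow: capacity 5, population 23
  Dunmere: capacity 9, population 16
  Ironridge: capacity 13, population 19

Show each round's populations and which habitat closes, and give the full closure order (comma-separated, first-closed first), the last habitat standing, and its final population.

Round 1: Dunmere=16 Fernhollow=23 Ironridge=19 Juniper=15 → close Fernhollow (overflow 18)
  23÷3 = 7 each, +1 to first 2
Round 2: Dunmere=24 Ironridge=27 Juniper=22 → close Dunmere (overflow 15)
  24÷2 = 12 each, +1 to first 0
Round 3: Ironridge=39 Juniper=34 → close Ironridge (overflow 26)
  39÷1 = 39 each, +1 to first 0

Closure order: Fernhollow, Dunmere, Ironridge
Last habitat: Juniper with 73 animals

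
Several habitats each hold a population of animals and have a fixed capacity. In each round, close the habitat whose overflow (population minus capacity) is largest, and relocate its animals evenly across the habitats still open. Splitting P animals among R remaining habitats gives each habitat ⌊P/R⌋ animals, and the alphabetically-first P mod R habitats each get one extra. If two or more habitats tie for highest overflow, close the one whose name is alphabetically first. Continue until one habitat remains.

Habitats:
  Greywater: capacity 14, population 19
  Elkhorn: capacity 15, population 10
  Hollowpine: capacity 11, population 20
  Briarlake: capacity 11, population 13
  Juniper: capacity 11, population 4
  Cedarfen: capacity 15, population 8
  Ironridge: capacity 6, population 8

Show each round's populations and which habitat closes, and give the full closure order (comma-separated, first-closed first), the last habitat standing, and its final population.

Closure order: Hollowpine, Greywater, Briarlake, Ironridge, Cedarfen, Elkhorn
Last habitat: Juniper with 82 animals

Round 1: Briarlake=13 Cedarfen=8 Elkhorn=10 Greywater=19 Hollowpine=20 Ironridge=8 Juniper=4 → close Hollowpine (overflow 9)
  20÷6 = 3 each, +1 to first 2
Round 2: Briarlake=17 Cedarfen=12 Elkhorn=13 Greywater=22 Ironridge=11 Juniper=7 → close Greywater (overflow 8)
  22÷5 = 4 each, +1 to first 2
Round 3: Briarlake=22 Cedarfen=17 Elkhorn=17 Ironridge=15 Juniper=11 → close Briarlake (overflow 11)
  22÷4 = 5 each, +1 to first 2
Round 4: Cedarfen=23 Elkhorn=23 Ironridge=20 Juniper=16 → close Ironridge (overflow 14)
  20÷3 = 6 each, +1 to first 2
Round 5: Cedarfen=30 Elkhorn=30 Juniper=22 → close Cedarfen (overflow 15)
  30÷2 = 15 each, +1 to first 0
Round 6: Elkhorn=45 Juniper=37 → close Elkhorn (overflow 30)
  45÷1 = 45 each, +1 to first 0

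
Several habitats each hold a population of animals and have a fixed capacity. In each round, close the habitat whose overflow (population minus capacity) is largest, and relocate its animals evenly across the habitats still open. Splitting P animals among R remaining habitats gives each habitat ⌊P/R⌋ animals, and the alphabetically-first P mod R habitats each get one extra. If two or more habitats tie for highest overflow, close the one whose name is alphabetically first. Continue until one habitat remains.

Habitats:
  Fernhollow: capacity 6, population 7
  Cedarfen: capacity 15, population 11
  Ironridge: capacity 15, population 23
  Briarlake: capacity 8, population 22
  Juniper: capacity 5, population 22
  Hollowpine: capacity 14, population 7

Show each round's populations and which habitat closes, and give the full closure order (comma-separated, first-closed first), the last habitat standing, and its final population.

Closure order: Juniper, Briarlake, Ironridge, Fernhollow, Cedarfen
Last habitat: Hollowpine with 92 animals

Round 1: Briarlake=22 Cedarfen=11 Fernhollow=7 Hollowpine=7 Ironridge=23 Juniper=22 → close Juniper (overflow 17)
  22÷5 = 4 each, +1 to first 2
Round 2: Briarlake=27 Cedarfen=16 Fernhollow=11 Hollowpine=11 Ironridge=27 → close Briarlake (overflow 19)
  27÷4 = 6 each, +1 to first 3
Round 3: Cedarfen=23 Fernhollow=18 Hollowpine=18 Ironridge=33 → close Ironridge (overflow 18)
  33÷3 = 11 each, +1 to first 0
Round 4: Cedarfen=34 Fernhollow=29 Hollowpine=29 → close Fernhollow (overflow 23)
  29÷2 = 14 each, +1 to first 1
Round 5: Cedarfen=49 Hollowpine=43 → close Cedarfen (overflow 34)
  49÷1 = 49 each, +1 to first 0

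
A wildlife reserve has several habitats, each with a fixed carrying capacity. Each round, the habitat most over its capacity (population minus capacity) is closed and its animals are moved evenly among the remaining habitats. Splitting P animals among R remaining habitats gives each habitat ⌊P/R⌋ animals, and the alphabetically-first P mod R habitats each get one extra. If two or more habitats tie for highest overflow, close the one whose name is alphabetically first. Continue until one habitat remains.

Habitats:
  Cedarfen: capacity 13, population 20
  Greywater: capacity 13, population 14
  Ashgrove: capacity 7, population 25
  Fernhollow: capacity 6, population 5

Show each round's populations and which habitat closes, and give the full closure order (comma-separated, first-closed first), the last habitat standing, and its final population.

Round 1: Ashgrove=25 Cedarfen=20 Fernhollow=5 Greywater=14 → close Ashgrove (overflow 18)
  25÷3 = 8 each, +1 to first 1
Round 2: Cedarfen=29 Fernhollow=13 Greywater=22 → close Cedarfen (overflow 16)
  29÷2 = 14 each, +1 to first 1
Round 3: Fernhollow=28 Greywater=36 → close Greywater (overflow 23)
  36÷1 = 36 each, +1 to first 0

Closure order: Ashgrove, Cedarfen, Greywater
Last habitat: Fernhollow with 64 animals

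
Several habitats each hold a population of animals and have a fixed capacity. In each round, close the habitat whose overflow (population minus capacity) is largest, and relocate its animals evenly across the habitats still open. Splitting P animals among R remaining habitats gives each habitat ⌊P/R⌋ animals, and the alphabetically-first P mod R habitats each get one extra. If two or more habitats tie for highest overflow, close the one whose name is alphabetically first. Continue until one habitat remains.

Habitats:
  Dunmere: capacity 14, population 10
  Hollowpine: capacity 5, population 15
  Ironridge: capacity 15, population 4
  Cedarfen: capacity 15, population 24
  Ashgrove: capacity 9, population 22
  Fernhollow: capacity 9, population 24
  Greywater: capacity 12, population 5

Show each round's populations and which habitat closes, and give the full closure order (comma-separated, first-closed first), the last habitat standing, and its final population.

Closure order: Fernhollow, Ashgrove, Cedarfen, Hollowpine, Dunmere, Greywater
Last habitat: Ironridge with 104 animals

Round 1: Ashgrove=22 Cedarfen=24 Dunmere=10 Fernhollow=24 Greywater=5 Hollowpine=15 Ironridge=4 → close Fernhollow (overflow 15)
  24÷6 = 4 each, +1 to first 0
Round 2: Ashgrove=26 Cedarfen=28 Dunmere=14 Greywater=9 Hollowpine=19 Ironridge=8 → close Ashgrove (overflow 17)
  26÷5 = 5 each, +1 to first 1
Round 3: Cedarfen=34 Dunmere=19 Greywater=14 Hollowpine=24 Ironridge=13 → close Cedarfen (overflow 19)
  34÷4 = 8 each, +1 to first 2
Round 4: Dunmere=28 Greywater=23 Hollowpine=32 Ironridge=21 → close Hollowpine (overflow 27)
  32÷3 = 10 each, +1 to first 2
Round 5: Dunmere=39 Greywater=34 Ironridge=31 → close Dunmere (overflow 25)
  39÷2 = 19 each, +1 to first 1
Round 6: Greywater=54 Ironridge=50 → close Greywater (overflow 42)
  54÷1 = 54 each, +1 to first 0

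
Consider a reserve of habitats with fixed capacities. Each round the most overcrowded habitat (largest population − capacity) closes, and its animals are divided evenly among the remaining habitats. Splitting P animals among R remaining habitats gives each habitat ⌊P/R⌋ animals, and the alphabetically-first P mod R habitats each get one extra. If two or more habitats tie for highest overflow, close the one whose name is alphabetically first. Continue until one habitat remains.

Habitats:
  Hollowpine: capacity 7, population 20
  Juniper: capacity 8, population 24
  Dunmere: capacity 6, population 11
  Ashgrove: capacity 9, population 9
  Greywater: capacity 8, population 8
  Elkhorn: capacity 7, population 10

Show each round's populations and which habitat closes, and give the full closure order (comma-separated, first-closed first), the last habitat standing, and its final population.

Closure order: Juniper, Hollowpine, Dunmere, Elkhorn, Ashgrove
Last habitat: Greywater with 82 animals

Round 1: Ashgrove=9 Dunmere=11 Elkhorn=10 Greywater=8 Hollowpine=20 Juniper=24 → close Juniper (overflow 16)
  24÷5 = 4 each, +1 to first 4
Round 2: Ashgrove=14 Dunmere=16 Elkhorn=15 Greywater=13 Hollowpine=24 → close Hollowpine (overflow 17)
  24÷4 = 6 each, +1 to first 0
Round 3: Ashgrove=20 Dunmere=22 Elkhorn=21 Greywater=19 → close Dunmere (overflow 16)
  22÷3 = 7 each, +1 to first 1
Round 4: Ashgrove=28 Elkhorn=28 Greywater=26 → close Elkhorn (overflow 21)
  28÷2 = 14 each, +1 to first 0
Round 5: Ashgrove=42 Greywater=40 → close Ashgrove (overflow 33)
  42÷1 = 42 each, +1 to first 0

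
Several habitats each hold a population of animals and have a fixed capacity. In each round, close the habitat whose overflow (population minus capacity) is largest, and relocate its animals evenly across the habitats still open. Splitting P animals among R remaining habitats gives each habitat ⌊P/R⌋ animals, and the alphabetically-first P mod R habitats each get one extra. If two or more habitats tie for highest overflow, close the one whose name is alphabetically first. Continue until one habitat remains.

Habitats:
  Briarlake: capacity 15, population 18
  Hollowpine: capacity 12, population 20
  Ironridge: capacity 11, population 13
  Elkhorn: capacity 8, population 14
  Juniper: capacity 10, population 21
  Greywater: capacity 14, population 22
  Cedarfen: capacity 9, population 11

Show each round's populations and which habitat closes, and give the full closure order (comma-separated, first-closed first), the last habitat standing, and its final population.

Round 1: Briarlake=18 Cedarfen=11 Elkhorn=14 Greywater=22 Hollowpine=20 Ironridge=13 Juniper=21 → close Juniper (overflow 11)
  21÷6 = 3 each, +1 to first 3
Round 2: Briarlake=22 Cedarfen=15 Elkhorn=18 Greywater=25 Hollowpine=23 Ironridge=16 → close Greywater (overflow 11)
  25÷5 = 5 each, +1 to first 0
Round 3: Briarlake=27 Cedarfen=20 Elkhorn=23 Hollowpine=28 Ironridge=21 → close Hollowpine (overflow 16)
  28÷4 = 7 each, +1 to first 0
Round 4: Briarlake=34 Cedarfen=27 Elkhorn=30 Ironridge=28 → close Elkhorn (overflow 22)
  30÷3 = 10 each, +1 to first 0
Round 5: Briarlake=44 Cedarfen=37 Ironridge=38 → close Briarlake (overflow 29)
  44÷2 = 22 each, +1 to first 0
Round 6: Cedarfen=59 Ironridge=60 → close Cedarfen (overflow 50)
  59÷1 = 59 each, +1 to first 0

Closure order: Juniper, Greywater, Hollowpine, Elkhorn, Briarlake, Cedarfen
Last habitat: Ironridge with 119 animals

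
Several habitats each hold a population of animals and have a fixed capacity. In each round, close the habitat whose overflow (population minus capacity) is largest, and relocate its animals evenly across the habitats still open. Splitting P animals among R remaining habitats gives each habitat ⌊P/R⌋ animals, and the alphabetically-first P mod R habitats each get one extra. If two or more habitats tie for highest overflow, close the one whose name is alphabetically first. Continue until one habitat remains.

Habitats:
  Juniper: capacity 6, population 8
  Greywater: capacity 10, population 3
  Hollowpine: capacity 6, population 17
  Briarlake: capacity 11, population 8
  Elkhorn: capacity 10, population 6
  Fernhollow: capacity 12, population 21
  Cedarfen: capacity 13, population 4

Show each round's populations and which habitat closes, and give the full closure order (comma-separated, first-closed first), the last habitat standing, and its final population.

Round 1: Briarlake=8 Cedarfen=4 Elkhorn=6 Fernhollow=21 Greywater=3 Hollowpine=17 Juniper=8 → close Hollowpine (overflow 11)
  17÷6 = 2 each, +1 to first 5
Round 2: Briarlake=11 Cedarfen=7 Elkhorn=9 Fernhollow=24 Greywater=6 Juniper=10 → close Fernhollow (overflow 12)
  24÷5 = 4 each, +1 to first 4
Round 3: Briarlake=16 Cedarfen=12 Elkhorn=14 Greywater=11 Juniper=14 → close Juniper (overflow 8)
  14÷4 = 3 each, +1 to first 2
Round 4: Briarlake=20 Cedarfen=16 Elkhorn=17 Greywater=14 → close Briarlake (overflow 9)
  20÷3 = 6 each, +1 to first 2
Round 5: Cedarfen=23 Elkhorn=24 Greywater=20 → close Elkhorn (overflow 14)
  24÷2 = 12 each, +1 to first 0
Round 6: Cedarfen=35 Greywater=32 → close Cedarfen (overflow 22)
  35÷1 = 35 each, +1 to first 0

Closure order: Hollowpine, Fernhollow, Juniper, Briarlake, Elkhorn, Cedarfen
Last habitat: Greywater with 67 animals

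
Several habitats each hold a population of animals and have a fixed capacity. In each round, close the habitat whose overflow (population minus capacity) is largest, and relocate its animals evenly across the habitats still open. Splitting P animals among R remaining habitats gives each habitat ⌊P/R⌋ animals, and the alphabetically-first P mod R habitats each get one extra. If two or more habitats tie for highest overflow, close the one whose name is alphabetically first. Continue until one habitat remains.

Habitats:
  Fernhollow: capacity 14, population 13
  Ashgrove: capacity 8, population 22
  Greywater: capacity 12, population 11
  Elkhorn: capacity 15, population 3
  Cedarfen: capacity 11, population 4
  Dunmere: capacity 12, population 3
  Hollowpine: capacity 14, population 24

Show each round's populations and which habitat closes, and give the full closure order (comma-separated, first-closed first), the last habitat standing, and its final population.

Round 1: Ashgrove=22 Cedarfen=4 Dunmere=3 Elkhorn=3 Fernhollow=13 Greywater=11 Hollowpine=24 → close Ashgrove (overflow 14)
  22÷6 = 3 each, +1 to first 4
Round 2: Cedarfen=8 Dunmere=7 Elkhorn=7 Fernhollow=17 Greywater=14 Hollowpine=27 → close Hollowpine (overflow 13)
  27÷5 = 5 each, +1 to first 2
Round 3: Cedarfen=14 Dunmere=13 Elkhorn=12 Fernhollow=22 Greywater=19 → close Fernhollow (overflow 8)
  22÷4 = 5 each, +1 to first 2
Round 4: Cedarfen=20 Dunmere=19 Elkhorn=17 Greywater=24 → close Greywater (overflow 12)
  24÷3 = 8 each, +1 to first 0
Round 5: Cedarfen=28 Dunmere=27 Elkhorn=25 → close Cedarfen (overflow 17)
  28÷2 = 14 each, +1 to first 0
Round 6: Dunmere=41 Elkhorn=39 → close Dunmere (overflow 29)
  41÷1 = 41 each, +1 to first 0

Closure order: Ashgrove, Hollowpine, Fernhollow, Greywater, Cedarfen, Dunmere
Last habitat: Elkhorn with 80 animals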